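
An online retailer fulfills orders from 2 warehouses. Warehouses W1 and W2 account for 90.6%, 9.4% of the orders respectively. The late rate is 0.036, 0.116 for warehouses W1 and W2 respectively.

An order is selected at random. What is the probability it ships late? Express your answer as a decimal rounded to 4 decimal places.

0.0435

P(L) = P(L|W1)·P(W1) + P(L|W2)·P(W2)
      = 0.036·0.906 + 0.116·0.094
      = 0.032616 + 0.010904 = 0.04352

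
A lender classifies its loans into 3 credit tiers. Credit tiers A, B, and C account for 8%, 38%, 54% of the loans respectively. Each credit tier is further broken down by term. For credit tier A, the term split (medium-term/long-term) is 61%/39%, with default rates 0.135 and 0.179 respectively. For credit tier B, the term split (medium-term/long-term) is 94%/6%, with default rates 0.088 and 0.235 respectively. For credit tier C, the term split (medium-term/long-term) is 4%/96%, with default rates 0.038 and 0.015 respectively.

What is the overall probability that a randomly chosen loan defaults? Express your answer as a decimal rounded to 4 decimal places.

0.0576

P(D|A) = 0.61·0.135 + 0.39·0.179 = 0.08235 + 0.06981 = 0.15216
P(D|B) = 0.94·0.088 + 0.06·0.235 = 0.08272 + 0.0141 = 0.09682
P(D|C) = 0.04·0.038 + 0.96·0.015 = 0.00152 + 0.0144 = 0.01592
Then overall,
P(D) = 0.08·0.15216 + 0.38·0.09682 + 0.54·0.01592
      = 0.0121728 + 0.0367916 + 0.0085968 = 0.0575612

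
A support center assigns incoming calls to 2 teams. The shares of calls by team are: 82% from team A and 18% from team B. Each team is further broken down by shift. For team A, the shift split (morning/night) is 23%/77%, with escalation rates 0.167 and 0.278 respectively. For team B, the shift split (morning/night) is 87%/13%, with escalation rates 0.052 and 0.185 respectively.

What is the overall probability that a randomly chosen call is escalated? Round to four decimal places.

P(E|A) = 0.23·0.167 + 0.77·0.278 = 0.03841 + 0.21406 = 0.25247
P(E|B) = 0.87·0.052 + 0.13·0.185 = 0.04524 + 0.02405 = 0.06929
By total probability over the outer partition,
P(E) = 0.82·0.25247 + 0.18·0.06929
      = 0.2070254 + 0.0124722 = 0.2194976

P(E) ≈ 0.2195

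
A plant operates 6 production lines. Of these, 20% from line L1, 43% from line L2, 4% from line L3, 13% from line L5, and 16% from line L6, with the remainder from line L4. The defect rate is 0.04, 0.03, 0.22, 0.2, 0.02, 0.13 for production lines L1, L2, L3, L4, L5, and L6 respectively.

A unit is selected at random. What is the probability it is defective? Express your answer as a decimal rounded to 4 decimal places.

P(D) ≈ 0.0611

P(L4) = 1 − (0.2 + 0.43 + 0.04 + 0.13 + 0.16) = 0.04.
P(D) = P(D|L1)·P(L1) + P(D|L2)·P(L2) + P(D|L3)·P(L3) + P(D|L4)·P(L4) + P(D|L5)·P(L5) + P(D|L6)·P(L6)
      = 0.04·0.2 + 0.03·0.43 + 0.22·0.04 + 0.2·0.04 + 0.02·0.13 + 0.13·0.16
      = 0.008 + 0.0129 + 0.0088 + 0.008 + 0.0026 + 0.0208 = 0.0611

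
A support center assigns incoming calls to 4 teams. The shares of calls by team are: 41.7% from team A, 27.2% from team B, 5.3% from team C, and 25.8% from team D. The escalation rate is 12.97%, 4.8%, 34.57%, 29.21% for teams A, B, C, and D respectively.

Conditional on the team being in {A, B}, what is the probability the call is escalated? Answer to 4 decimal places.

Let S = {A, B}.
P(S) = 0.417 + 0.272 = 0.689.
P(E ∩ S) = 0.1297·0.417 + 0.048·0.272 = 0.0540849 + 0.013056 = 0.0671409.
P(E | S) = 0.0671409 / 0.689 = 0.097447…

0.0974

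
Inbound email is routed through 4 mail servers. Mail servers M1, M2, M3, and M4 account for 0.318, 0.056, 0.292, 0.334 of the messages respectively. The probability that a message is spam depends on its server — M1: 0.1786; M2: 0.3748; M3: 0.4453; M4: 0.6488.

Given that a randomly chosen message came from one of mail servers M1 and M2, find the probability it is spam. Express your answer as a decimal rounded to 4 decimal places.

Let J = {M1, M2}.
P(J) = 0.318 + 0.056 = 0.374.
P(S ∩ J) = 0.1786·0.318 + 0.3748·0.056 = 0.0567948 + 0.0209888 = 0.0777836.
P(S | J) = 0.0777836 / 0.374 = 0.207978…

P(S|J) ≈ 0.2080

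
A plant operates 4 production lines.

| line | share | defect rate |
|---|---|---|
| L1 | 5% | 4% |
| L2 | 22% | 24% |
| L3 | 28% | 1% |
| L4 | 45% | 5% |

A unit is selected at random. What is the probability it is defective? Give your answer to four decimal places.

0.0801

By the law of total probability,
P(D) = P(D|L1)·P(L1) + P(D|L2)·P(L2) + P(D|L3)·P(L3) + P(D|L4)·P(L4)
      = 0.04·0.05 + 0.24·0.22 + 0.01·0.28 + 0.05·0.45
      = 0.002 + 0.0528 + 0.0028 + 0.0225 = 0.0801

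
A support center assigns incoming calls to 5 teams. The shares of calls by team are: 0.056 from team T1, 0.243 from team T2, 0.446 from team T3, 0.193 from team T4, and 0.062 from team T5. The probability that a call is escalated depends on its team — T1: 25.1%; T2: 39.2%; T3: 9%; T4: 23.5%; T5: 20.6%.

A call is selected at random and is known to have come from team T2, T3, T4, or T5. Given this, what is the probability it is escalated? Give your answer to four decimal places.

0.2050

Let S = {T2, T3, T4, T5}.
P(S) = 0.243 + 0.446 + 0.193 + 0.062 = 0.944.
P(E ∩ S) = 0.392·0.243 + 0.09·0.446 + 0.235·0.193 + 0.206·0.062 = 0.095256 + 0.04014 + 0.045355 + 0.012772 = 0.193523.
P(E | S) = 0.193523 / 0.944 = 0.205003…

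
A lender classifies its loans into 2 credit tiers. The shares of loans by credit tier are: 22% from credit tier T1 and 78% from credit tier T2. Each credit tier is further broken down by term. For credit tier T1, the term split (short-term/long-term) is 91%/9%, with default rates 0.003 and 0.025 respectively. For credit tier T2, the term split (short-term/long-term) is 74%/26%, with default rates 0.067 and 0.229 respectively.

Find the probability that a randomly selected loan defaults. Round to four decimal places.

P(D|T1) = 0.91·0.003 + 0.09·0.025 = 0.00273 + 0.00225 = 0.00498
P(D|T2) = 0.74·0.067 + 0.26·0.229 = 0.04958 + 0.05954 = 0.10912
By total probability over the outer partition,
P(D) = 0.22·0.00498 + 0.78·0.10912
      = 0.0010956 + 0.0851136 = 0.0862092

P(D) ≈ 0.0862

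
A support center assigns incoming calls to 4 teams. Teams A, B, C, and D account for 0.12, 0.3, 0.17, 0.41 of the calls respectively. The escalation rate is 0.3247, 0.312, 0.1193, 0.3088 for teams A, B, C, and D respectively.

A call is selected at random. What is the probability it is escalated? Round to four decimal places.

P(E) ≈ 0.2795

Summing over the partition,
P(E) = P(E|A)·P(A) + P(E|B)·P(B) + P(E|C)·P(C) + P(E|D)·P(D)
      = 0.3247·0.12 + 0.312·0.3 + 0.1193·0.17 + 0.3088·0.41
      = 0.038964 + 0.0936 + 0.020281 + 0.126608 = 0.279453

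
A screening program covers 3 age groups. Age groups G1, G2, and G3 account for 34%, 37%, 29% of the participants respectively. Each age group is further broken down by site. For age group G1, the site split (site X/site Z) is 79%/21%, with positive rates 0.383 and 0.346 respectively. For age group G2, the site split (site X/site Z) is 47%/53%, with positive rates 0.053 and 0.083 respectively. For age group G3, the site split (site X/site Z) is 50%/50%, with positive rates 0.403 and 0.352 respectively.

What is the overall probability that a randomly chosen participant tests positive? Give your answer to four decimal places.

P(T) ≈ 0.2625

P(T|G1) = 0.79·0.383 + 0.21·0.346 = 0.30257 + 0.07266 = 0.37523
P(T|G2) = 0.47·0.053 + 0.53·0.083 = 0.02491 + 0.04399 = 0.0689
P(T|G3) = 0.5·0.403 + 0.5·0.352 = 0.2015 + 0.176 = 0.3775
Then overall,
P(T) = 0.34·0.37523 + 0.37·0.0689 + 0.29·0.3775
      = 0.1275782 + 0.025493 + 0.109475 = 0.2625462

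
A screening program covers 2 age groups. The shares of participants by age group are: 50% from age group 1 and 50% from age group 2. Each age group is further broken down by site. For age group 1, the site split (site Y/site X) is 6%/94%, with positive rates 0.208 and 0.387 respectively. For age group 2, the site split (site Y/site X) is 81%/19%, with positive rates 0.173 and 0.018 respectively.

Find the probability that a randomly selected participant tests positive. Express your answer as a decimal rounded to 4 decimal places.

P(T|1) = 0.06·0.208 + 0.94·0.387 = 0.01248 + 0.36378 = 0.37626
P(T|2) = 0.81·0.173 + 0.19·0.018 = 0.14013 + 0.00342 = 0.14355
By total probability over the outer partition,
P(T) = 0.5·0.37626 + 0.5·0.14355
      = 0.18813 + 0.071775 = 0.259905

P(T) ≈ 0.2599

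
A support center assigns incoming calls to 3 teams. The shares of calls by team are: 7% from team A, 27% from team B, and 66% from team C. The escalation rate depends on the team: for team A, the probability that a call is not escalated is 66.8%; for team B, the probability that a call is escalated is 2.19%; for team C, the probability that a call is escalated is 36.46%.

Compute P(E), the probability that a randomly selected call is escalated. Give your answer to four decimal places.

P(E) ≈ 0.2698

P(E|A) = 1 − 0.668 = 0.332.
P(E) = P(E|A)·P(A) + P(E|B)·P(B) + P(E|C)·P(C)
      = 0.332·0.07 + 0.0219·0.27 + 0.3646·0.66
      = 0.02324 + 0.005913 + 0.240636 = 0.269789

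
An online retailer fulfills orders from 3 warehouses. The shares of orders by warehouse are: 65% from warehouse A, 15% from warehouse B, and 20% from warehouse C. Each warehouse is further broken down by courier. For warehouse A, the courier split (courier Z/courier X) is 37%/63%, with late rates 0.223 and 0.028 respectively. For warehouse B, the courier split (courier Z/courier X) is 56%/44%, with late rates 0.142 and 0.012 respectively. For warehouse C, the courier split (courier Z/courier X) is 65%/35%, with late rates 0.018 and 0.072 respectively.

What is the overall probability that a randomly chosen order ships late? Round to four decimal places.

P(L|A) = 0.37·0.223 + 0.63·0.028 = 0.08251 + 0.01764 = 0.10015
P(L|B) = 0.56·0.142 + 0.44·0.012 = 0.07952 + 0.00528 = 0.0848
P(L|C) = 0.65·0.018 + 0.35·0.072 = 0.0117 + 0.0252 = 0.0369
By total probability over the outer partition,
P(L) = 0.65·0.10015 + 0.15·0.0848 + 0.2·0.0369
      = 0.0650975 + 0.01272 + 0.00738 = 0.0851975

0.0852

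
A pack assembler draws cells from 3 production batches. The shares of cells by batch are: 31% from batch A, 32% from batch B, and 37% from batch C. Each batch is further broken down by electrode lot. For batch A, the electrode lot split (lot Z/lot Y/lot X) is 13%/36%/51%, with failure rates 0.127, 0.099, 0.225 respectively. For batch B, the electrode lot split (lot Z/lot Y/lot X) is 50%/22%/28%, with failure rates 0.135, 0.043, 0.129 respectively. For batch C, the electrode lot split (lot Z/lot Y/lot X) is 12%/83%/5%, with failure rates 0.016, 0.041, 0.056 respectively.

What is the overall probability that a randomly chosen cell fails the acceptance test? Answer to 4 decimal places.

P(F) ≈ 0.1023

P(F|A) = 0.13·0.127 + 0.36·0.099 + 0.51·0.225 = 0.01651 + 0.03564 + 0.11475 = 0.1669
P(F|B) = 0.5·0.135 + 0.22·0.043 + 0.28·0.129 = 0.0675 + 0.00946 + 0.03612 = 0.11308
P(F|C) = 0.12·0.016 + 0.83·0.041 + 0.05·0.056 = 0.00192 + 0.03403 + 0.0028 = 0.03875
By total probability over the outer partition,
P(F) = 0.31·0.1669 + 0.32·0.11308 + 0.37·0.03875
      = 0.051739 + 0.0361856 + 0.0143375 = 0.1022621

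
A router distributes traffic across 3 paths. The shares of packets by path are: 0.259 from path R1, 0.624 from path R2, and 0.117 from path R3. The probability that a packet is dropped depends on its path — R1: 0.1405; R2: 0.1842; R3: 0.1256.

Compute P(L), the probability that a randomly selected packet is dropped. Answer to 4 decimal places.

0.1660

Using total probability over the partition,
P(L) = P(L|R1)·P(R1) + P(L|R2)·P(R2) + P(L|R3)·P(R3)
      = 0.1405·0.259 + 0.1842·0.624 + 0.1256·0.117
      = 0.0363895 + 0.1149408 + 0.0146952 = 0.1660255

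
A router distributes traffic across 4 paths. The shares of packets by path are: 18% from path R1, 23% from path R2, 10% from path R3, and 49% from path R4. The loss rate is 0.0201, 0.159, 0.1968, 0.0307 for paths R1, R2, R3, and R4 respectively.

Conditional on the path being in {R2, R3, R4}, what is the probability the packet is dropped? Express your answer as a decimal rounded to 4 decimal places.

P(L|S) ≈ 0.0869

Let S = {R2, R3, R4}.
P(S) = 0.23 + 0.1 + 0.49 = 0.82.
P(L ∩ S) = 0.159·0.23 + 0.1968·0.1 + 0.0307·0.49 = 0.03657 + 0.01968 + 0.015043 = 0.071293.
P(L | S) = 0.071293 / 0.82 = 0.086943…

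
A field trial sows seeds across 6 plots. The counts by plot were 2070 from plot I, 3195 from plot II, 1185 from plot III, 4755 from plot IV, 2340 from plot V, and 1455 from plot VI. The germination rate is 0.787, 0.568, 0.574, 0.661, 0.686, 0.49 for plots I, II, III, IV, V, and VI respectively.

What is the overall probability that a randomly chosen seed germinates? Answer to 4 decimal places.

P(G) ≈ 0.6390

Total: 2070 + 3195 + 1185 + 4755 + 2340 + 1455 = 15000.
P(I) = 2070/15000 = 0.138. P(II) = 3195/15000 = 0.213. P(III) = 1185/15000 = 0.079. P(IV) = 4755/15000 = 0.317. P(V) = 2340/15000 = 0.156. P(VI) = 1455/15000 = 0.097.
P(G) = P(G|I)·P(I) + P(G|II)·P(II) + P(G|III)·P(III) + P(G|IV)·P(IV) + P(G|V)·P(V) + P(G|VI)·P(VI)
      = 0.787·0.138 + 0.568·0.213 + 0.574·0.079 + 0.661·0.317 + 0.686·0.156 + 0.49·0.097
      = 0.108606 + 0.120984 + 0.045346 + 0.209537 + 0.107016 + 0.04753 = 0.639019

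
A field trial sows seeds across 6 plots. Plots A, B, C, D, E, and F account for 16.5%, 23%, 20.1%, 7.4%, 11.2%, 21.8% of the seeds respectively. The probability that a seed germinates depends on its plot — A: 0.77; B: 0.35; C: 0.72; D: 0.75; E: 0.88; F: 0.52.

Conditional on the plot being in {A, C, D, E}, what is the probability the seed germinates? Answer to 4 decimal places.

P(G|S) ≈ 0.7714

Let S = {A, C, D, E}.
P(S) = 0.165 + 0.201 + 0.074 + 0.112 = 0.552.
P(G ∩ S) = 0.77·0.165 + 0.72·0.201 + 0.75·0.074 + 0.88·0.112 = 0.12705 + 0.14472 + 0.0555 + 0.09856 = 0.42583.
P(G | S) = 0.42583 / 0.552 = 0.771431…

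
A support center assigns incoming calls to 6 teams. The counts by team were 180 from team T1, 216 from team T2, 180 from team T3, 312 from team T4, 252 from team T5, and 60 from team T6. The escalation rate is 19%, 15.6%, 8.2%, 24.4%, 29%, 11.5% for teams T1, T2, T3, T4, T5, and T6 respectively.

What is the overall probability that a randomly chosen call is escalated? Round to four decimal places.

Total: 180 + 216 + 180 + 312 + 252 + 60 = 1200.
P(T1) = 180/1200 = 0.15. P(T2) = 216/1200 = 0.18. P(T3) = 180/1200 = 0.15. P(T4) = 312/1200 = 0.26. P(T5) = 252/1200 = 0.21. P(T6) = 60/1200 = 0.05.
P(E) = P(E|T1)·P(T1) + P(E|T2)·P(T2) + P(E|T3)·P(T3) + P(E|T4)·P(T4) + P(E|T5)·P(T5) + P(E|T6)·P(T6)
      = 0.19·0.15 + 0.156·0.18 + 0.082·0.15 + 0.244·0.26 + 0.29·0.21 + 0.115·0.05
      = 0.0285 + 0.02808 + 0.0123 + 0.06344 + 0.0609 + 0.00575 = 0.19897

0.1990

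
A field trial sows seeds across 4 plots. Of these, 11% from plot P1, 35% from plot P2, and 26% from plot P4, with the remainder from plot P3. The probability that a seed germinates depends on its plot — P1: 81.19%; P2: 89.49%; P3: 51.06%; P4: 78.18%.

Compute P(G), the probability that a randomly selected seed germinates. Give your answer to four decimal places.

P(P3) = 1 − (0.11 + 0.35 + 0.26) = 0.28.
By the law of total probability,
P(G) = P(G|P1)·P(P1) + P(G|P2)·P(P2) + P(G|P3)·P(P3) + P(G|P4)·P(P4)
      = 0.8119·0.11 + 0.8949·0.35 + 0.5106·0.28 + 0.7818·0.26
      = 0.089309 + 0.313215 + 0.142968 + 0.203268 = 0.74876

0.7488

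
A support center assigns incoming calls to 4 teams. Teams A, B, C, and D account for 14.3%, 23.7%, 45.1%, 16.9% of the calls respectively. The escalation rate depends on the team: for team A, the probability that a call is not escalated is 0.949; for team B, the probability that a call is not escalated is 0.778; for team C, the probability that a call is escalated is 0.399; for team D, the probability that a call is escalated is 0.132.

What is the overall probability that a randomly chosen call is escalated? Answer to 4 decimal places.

P(E|A) = 1 − 0.949 = 0.051.
P(E|B) = 1 − 0.778 = 0.222.
Summing over the partition,
P(E) = P(E|A)·P(A) + P(E|B)·P(B) + P(E|C)·P(C) + P(E|D)·P(D)
      = 0.051·0.143 + 0.222·0.237 + 0.399·0.451 + 0.132·0.169
      = 0.007293 + 0.052614 + 0.179949 + 0.022308 = 0.262164

0.2622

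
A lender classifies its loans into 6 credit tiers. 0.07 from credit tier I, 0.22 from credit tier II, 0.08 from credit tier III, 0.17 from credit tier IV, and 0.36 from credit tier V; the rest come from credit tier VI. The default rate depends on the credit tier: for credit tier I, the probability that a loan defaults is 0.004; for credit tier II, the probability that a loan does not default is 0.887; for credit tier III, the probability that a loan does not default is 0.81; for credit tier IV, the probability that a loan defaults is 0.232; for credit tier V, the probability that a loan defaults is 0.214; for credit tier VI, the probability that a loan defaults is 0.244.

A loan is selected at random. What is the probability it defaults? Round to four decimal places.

0.1812

P(VI) = 1 − (0.07 + 0.22 + 0.08 + 0.17 + 0.36) = 0.1.
P(D|II) = 1 − 0.887 = 0.113.
P(D|III) = 1 − 0.81 = 0.19.
Summing over the partition,
P(D) = P(D|I)·P(I) + P(D|II)·P(II) + P(D|III)·P(III) + P(D|IV)·P(IV) + P(D|V)·P(V) + P(D|VI)·P(VI)
      = 0.004·0.07 + 0.113·0.22 + 0.19·0.08 + 0.232·0.17 + 0.214·0.36 + 0.244·0.1
      = 0.00028 + 0.02486 + 0.0152 + 0.03944 + 0.07704 + 0.0244 = 0.18122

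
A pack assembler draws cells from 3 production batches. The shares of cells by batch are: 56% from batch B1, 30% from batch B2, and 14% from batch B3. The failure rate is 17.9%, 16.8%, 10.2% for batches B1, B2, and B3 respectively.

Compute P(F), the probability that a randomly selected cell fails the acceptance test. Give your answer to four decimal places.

P(F) ≈ 0.1649

P(F) = P(F|B1)·P(B1) + P(F|B2)·P(B2) + P(F|B3)·P(B3)
      = 0.179·0.56 + 0.168·0.3 + 0.102·0.14
      = 0.10024 + 0.0504 + 0.01428 = 0.16492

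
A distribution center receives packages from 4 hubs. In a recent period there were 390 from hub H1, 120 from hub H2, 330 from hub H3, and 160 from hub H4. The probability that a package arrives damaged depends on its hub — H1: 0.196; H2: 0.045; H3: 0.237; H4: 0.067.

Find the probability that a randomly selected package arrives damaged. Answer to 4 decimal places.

0.1708

Total: 390 + 120 + 330 + 160 = 1000.
P(H1) = 390/1000 = 0.39. P(H2) = 120/1000 = 0.12. P(H3) = 330/1000 = 0.33. P(H4) = 160/1000 = 0.16.
P(D) = P(D|H1)·P(H1) + P(D|H2)·P(H2) + P(D|H3)·P(H3) + P(D|H4)·P(H4)
      = 0.196·0.39 + 0.045·0.12 + 0.237·0.33 + 0.067·0.16
      = 0.07644 + 0.0054 + 0.07821 + 0.01072 = 0.17077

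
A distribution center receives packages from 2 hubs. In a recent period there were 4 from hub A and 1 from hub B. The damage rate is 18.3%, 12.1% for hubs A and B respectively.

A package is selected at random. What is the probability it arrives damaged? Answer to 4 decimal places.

Total: 4 + 1 = 5.
P(A) = 4/5 = 0.8. P(B) = 1/5 = 0.2.
P(D) = P(D|A)·P(A) + P(D|B)·P(B)
      = 0.183·0.8 + 0.121·0.2
      = 0.1464 + 0.0242 = 0.1706

0.1706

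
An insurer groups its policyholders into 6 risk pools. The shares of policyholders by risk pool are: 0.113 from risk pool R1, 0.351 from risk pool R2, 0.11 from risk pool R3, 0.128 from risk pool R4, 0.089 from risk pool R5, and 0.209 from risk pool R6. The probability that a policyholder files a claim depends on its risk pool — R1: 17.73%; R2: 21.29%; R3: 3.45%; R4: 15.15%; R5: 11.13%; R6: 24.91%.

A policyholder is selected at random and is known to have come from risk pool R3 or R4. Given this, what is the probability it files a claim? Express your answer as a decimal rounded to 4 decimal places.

Let S = {R3, R4}.
P(S) = 0.11 + 0.128 = 0.238.
P(C ∩ S) = 0.0345·0.11 + 0.1515·0.128 = 0.003795 + 0.019392 = 0.023187.
P(C | S) = 0.023187 / 0.238 = 0.097424…

0.0974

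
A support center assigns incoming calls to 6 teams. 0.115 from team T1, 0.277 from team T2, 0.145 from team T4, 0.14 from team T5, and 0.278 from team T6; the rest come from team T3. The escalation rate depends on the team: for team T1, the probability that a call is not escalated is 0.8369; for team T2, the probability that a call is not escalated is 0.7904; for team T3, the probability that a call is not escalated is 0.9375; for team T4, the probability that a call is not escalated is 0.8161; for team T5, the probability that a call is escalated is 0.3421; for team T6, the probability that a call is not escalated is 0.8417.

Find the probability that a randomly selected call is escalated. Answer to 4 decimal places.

P(T3) = 1 − (0.115 + 0.277 + 0.145 + 0.14 + 0.278) = 0.045.
P(E|T1) = 1 − 0.8369 = 0.1631.
P(E|T2) = 1 − 0.7904 = 0.2096.
P(E|T3) = 1 − 0.9375 = 0.0625.
P(E|T4) = 1 − 0.8161 = 0.1839.
P(E|T6) = 1 − 0.8417 = 0.1583.
P(E) = P(E|T1)·P(T1) + P(E|T2)·P(T2) + P(E|T3)·P(T3) + P(E|T4)·P(T4) + P(E|T5)·P(T5) + P(E|T6)·P(T6)
      = 0.1631·0.115 + 0.2096·0.277 + 0.0625·0.045 + 0.1839·0.145 + 0.3421·0.14 + 0.1583·0.278
      = 0.0187565 + 0.0580592 + 0.0028125 + 0.0266655 + 0.047894 + 0.0440074 = 0.1981951

P(E) ≈ 0.1982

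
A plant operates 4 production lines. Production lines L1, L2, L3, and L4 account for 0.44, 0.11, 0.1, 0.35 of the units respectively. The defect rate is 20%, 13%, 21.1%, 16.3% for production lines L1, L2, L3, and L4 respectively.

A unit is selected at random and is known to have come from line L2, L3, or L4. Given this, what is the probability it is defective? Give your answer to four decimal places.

Let S = {L2, L3, L4}.
P(S) = 0.11 + 0.1 + 0.35 = 0.56.
P(D ∩ S) = 0.13·0.11 + 0.211·0.1 + 0.163·0.35 = 0.0143 + 0.0211 + 0.05705 = 0.09245.
P(D | S) = 0.09245 / 0.56 = 0.165089…

0.1651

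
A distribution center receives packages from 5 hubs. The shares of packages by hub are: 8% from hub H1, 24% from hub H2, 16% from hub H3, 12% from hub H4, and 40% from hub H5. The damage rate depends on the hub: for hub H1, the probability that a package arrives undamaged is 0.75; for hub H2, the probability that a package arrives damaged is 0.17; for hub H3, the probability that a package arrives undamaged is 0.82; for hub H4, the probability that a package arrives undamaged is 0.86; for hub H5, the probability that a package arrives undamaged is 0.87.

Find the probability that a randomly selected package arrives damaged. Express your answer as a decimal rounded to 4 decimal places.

P(D|H1) = 1 − 0.75 = 0.25.
P(D|H3) = 1 − 0.82 = 0.18.
P(D|H4) = 1 − 0.86 = 0.14.
P(D|H5) = 1 − 0.87 = 0.13.
P(D) = P(D|H1)·P(H1) + P(D|H2)·P(H2) + P(D|H3)·P(H3) + P(D|H4)·P(H4) + P(D|H5)·P(H5)
      = 0.25·0.08 + 0.17·0.24 + 0.18·0.16 + 0.14·0.12 + 0.13·0.4
      = 0.02 + 0.0408 + 0.0288 + 0.0168 + 0.052 = 0.1584

P(D) ≈ 0.1584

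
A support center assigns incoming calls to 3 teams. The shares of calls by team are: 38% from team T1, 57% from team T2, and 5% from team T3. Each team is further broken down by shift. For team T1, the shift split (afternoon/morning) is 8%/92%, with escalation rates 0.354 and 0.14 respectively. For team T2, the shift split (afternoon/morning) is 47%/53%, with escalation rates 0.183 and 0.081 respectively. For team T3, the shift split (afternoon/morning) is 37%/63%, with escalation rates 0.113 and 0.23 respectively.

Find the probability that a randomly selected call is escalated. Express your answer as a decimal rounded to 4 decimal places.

P(E|T1) = 0.08·0.354 + 0.92·0.14 = 0.02832 + 0.1288 = 0.15712
P(E|T2) = 0.47·0.183 + 0.53·0.081 = 0.08601 + 0.04293 = 0.12894
P(E|T3) = 0.37·0.113 + 0.63·0.23 = 0.04181 + 0.1449 = 0.18671
Then overall,
P(E) = 0.38·0.15712 + 0.57·0.12894 + 0.05·0.18671
      = 0.0597056 + 0.0734958 + 0.0093355 = 0.1425369

P(E) ≈ 0.1425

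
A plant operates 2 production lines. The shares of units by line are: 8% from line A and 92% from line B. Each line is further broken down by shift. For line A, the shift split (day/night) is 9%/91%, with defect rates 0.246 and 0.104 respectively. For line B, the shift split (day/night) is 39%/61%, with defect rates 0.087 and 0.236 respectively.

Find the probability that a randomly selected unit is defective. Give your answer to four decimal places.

P(D) ≈ 0.1730

P(D|A) = 0.09·0.246 + 0.91·0.104 = 0.02214 + 0.09464 = 0.11678
P(D|B) = 0.39·0.087 + 0.61·0.236 = 0.03393 + 0.14396 = 0.17789
By total probability over the outer partition,
P(D) = 0.08·0.11678 + 0.92·0.17789
      = 0.0093424 + 0.1636588 = 0.1730012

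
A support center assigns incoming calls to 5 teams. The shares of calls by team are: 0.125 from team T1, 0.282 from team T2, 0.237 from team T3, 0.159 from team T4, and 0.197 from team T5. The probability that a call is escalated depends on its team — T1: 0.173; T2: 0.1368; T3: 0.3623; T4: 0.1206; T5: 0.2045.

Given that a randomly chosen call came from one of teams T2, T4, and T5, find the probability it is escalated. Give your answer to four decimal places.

P(E|S) ≈ 0.1537

Let S = {T2, T4, T5}.
P(S) = 0.282 + 0.159 + 0.197 = 0.638.
P(E ∩ S) = 0.1368·0.282 + 0.1206·0.159 + 0.2045·0.197 = 0.0385776 + 0.0191754 + 0.0402865 = 0.0980395.
P(E | S) = 0.0980395 / 0.638 = 0.153667…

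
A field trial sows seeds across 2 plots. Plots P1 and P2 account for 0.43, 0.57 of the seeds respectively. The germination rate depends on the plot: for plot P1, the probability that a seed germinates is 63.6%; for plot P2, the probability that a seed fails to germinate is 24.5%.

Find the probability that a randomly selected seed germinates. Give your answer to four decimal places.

0.7038

P(G|P2) = 1 − 0.245 = 0.755.
P(G) = P(G|P1)·P(P1) + P(G|P2)·P(P2)
      = 0.636·0.43 + 0.755·0.57
      = 0.27348 + 0.43035 = 0.70383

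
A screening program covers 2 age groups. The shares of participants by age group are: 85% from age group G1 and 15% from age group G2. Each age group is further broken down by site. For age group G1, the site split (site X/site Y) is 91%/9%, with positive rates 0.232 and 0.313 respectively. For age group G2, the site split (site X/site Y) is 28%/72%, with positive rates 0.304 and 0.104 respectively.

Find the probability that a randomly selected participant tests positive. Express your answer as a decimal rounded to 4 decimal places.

0.2274

P(T|G1) = 0.91·0.232 + 0.09·0.313 = 0.21112 + 0.02817 = 0.23929
P(T|G2) = 0.28·0.304 + 0.72·0.104 = 0.08512 + 0.07488 = 0.16
Then overall,
P(T) = 0.85·0.23929 + 0.15·0.16
      = 0.2033965 + 0.024 = 0.2273965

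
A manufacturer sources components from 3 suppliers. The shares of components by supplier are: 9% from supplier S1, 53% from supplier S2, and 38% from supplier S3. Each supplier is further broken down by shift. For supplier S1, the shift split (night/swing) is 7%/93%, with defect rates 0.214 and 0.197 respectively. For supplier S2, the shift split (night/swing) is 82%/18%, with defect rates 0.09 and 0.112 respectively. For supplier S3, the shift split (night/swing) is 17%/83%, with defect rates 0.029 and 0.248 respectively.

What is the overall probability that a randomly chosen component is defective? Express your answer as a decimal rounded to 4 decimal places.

P(D|S1) = 0.07·0.214 + 0.93·0.197 = 0.01498 + 0.18321 = 0.19819
P(D|S2) = 0.82·0.09 + 0.18·0.112 = 0.0738 + 0.02016 = 0.09396
P(D|S3) = 0.17·0.029 + 0.83·0.248 = 0.00493 + 0.20584 = 0.21077
By total probability over the outer partition,
P(D) = 0.09·0.19819 + 0.53·0.09396 + 0.38·0.21077
      = 0.0178371 + 0.0497988 + 0.0800926 = 0.1477285

0.1477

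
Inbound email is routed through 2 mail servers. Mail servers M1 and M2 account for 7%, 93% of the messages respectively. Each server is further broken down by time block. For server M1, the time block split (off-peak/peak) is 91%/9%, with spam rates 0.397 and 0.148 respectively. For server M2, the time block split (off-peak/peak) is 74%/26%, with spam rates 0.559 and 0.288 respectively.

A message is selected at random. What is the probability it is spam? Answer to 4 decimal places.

P(S) ≈ 0.4806

P(S|M1) = 0.91·0.397 + 0.09·0.148 = 0.36127 + 0.01332 = 0.37459
P(S|M2) = 0.74·0.559 + 0.26·0.288 = 0.41366 + 0.07488 = 0.48854
By total probability over the outer partition,
P(S) = 0.07·0.37459 + 0.93·0.48854
      = 0.0262213 + 0.4543422 = 0.4805635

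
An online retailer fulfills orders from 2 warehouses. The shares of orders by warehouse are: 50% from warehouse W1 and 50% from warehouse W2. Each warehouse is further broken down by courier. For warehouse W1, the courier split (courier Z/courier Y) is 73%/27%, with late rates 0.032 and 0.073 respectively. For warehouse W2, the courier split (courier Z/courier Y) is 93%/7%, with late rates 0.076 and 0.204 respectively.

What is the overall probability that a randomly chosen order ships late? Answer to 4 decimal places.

P(L|W1) = 0.73·0.032 + 0.27·0.073 = 0.02336 + 0.01971 = 0.04307
P(L|W2) = 0.93·0.076 + 0.07·0.204 = 0.07068 + 0.01428 = 0.08496
By total probability over the outer partition,
P(L) = 0.5·0.04307 + 0.5·0.08496
      = 0.021535 + 0.04248 = 0.064015

0.0640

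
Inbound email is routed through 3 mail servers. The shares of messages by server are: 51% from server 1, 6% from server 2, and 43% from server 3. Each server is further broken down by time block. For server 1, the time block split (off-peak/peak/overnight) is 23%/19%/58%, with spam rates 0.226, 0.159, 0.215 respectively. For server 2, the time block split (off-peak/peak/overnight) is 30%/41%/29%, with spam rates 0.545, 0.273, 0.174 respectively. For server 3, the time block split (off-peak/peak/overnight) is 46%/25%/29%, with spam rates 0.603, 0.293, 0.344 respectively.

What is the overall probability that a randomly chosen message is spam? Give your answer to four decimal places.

P(S|1) = 0.23·0.226 + 0.19·0.159 + 0.58·0.215 = 0.05198 + 0.03021 + 0.1247 = 0.20689
P(S|2) = 0.3·0.545 + 0.41·0.273 + 0.29·0.174 = 0.1635 + 0.11193 + 0.05046 = 0.32589
P(S|3) = 0.46·0.603 + 0.25·0.293 + 0.29·0.344 = 0.27738 + 0.07325 + 0.09976 = 0.45039
By total probability over the outer partition,
P(S) = 0.51·0.20689 + 0.06·0.32589 + 0.43·0.45039
      = 0.1055139 + 0.0195534 + 0.1936677 = 0.318735

P(S) ≈ 0.3187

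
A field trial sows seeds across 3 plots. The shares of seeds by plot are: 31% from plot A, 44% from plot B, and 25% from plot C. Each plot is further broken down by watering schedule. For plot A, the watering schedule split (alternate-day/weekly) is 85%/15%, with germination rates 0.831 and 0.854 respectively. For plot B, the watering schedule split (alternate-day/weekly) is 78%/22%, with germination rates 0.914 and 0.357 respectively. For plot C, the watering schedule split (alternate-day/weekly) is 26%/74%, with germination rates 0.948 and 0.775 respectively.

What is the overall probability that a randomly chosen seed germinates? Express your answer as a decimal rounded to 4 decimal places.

P(G|A) = 0.85·0.831 + 0.15·0.854 = 0.70635 + 0.1281 = 0.83445
P(G|B) = 0.78·0.914 + 0.22·0.357 = 0.71292 + 0.07854 = 0.79146
P(G|C) = 0.26·0.948 + 0.74·0.775 = 0.24648 + 0.5735 = 0.81998
By total probability over the outer partition,
P(G) = 0.31·0.83445 + 0.44·0.79146 + 0.25·0.81998
      = 0.2586795 + 0.3482424 + 0.204995 = 0.8119169

0.8119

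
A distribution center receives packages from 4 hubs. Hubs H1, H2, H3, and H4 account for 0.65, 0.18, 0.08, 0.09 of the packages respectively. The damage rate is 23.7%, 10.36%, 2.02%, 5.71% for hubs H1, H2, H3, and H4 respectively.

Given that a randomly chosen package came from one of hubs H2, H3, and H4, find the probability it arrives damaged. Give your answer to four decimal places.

P(D|S) ≈ 0.0726

Let S = {H2, H3, H4}.
P(S) = 0.18 + 0.08 + 0.09 = 0.35.
P(D ∩ S) = 0.1036·0.18 + 0.0202·0.08 + 0.0571·0.09 = 0.018648 + 0.001616 + 0.005139 = 0.025403.
P(D | S) = 0.025403 / 0.35 = 0.072580…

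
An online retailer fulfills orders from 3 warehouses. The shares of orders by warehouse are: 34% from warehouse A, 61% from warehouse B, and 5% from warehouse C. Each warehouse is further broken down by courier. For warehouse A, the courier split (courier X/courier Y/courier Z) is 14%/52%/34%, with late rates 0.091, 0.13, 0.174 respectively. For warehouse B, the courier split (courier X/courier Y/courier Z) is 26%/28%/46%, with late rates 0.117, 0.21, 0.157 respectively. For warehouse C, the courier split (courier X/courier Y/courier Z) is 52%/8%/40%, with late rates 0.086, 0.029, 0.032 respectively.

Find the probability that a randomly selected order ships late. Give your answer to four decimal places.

0.1489

P(L|A) = 0.14·0.091 + 0.52·0.13 + 0.34·0.174 = 0.01274 + 0.0676 + 0.05916 = 0.1395
P(L|B) = 0.26·0.117 + 0.28·0.21 + 0.46·0.157 = 0.03042 + 0.0588 + 0.07222 = 0.16144
P(L|C) = 0.52·0.086 + 0.08·0.029 + 0.4·0.032 = 0.04472 + 0.00232 + 0.0128 = 0.05984
By total probability over the outer partition,
P(L) = 0.34·0.1395 + 0.61·0.16144 + 0.05·0.05984
      = 0.04743 + 0.0984784 + 0.002992 = 0.1489004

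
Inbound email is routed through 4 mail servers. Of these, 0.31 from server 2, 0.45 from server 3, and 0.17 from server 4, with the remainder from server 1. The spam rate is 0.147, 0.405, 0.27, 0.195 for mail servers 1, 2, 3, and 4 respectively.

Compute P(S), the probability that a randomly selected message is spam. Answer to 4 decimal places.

P(S) ≈ 0.2905

P(1) = 1 − (0.31 + 0.45 + 0.17) = 0.07.
By the law of total probability,
P(S) = P(S|1)·P(1) + P(S|2)·P(2) + P(S|3)·P(3) + P(S|4)·P(4)
      = 0.147·0.07 + 0.405·0.31 + 0.27·0.45 + 0.195·0.17
      = 0.01029 + 0.12555 + 0.1215 + 0.03315 = 0.29049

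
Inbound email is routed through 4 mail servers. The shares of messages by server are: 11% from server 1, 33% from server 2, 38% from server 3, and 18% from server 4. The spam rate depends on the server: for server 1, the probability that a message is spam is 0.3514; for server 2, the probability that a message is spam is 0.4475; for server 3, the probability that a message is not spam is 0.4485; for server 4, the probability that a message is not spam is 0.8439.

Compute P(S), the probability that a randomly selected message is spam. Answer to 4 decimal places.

0.4240

P(S|3) = 1 − 0.4485 = 0.5515.
P(S|4) = 1 − 0.8439 = 0.1561.
P(S) = P(S|1)·P(1) + P(S|2)·P(2) + P(S|3)·P(3) + P(S|4)·P(4)
      = 0.3514·0.11 + 0.4475·0.33 + 0.5515·0.38 + 0.1561·0.18
      = 0.038654 + 0.147675 + 0.20957 + 0.028098 = 0.423997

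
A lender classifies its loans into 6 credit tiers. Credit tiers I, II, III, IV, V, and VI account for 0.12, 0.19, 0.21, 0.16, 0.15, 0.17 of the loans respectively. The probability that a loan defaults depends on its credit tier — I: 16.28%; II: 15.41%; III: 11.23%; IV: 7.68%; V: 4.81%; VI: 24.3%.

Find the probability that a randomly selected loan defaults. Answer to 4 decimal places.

P(D) ≈ 0.1332

P(D) = P(D|I)·P(I) + P(D|II)·P(II) + P(D|III)·P(III) + P(D|IV)·P(IV) + P(D|V)·P(V) + P(D|VI)·P(VI)
      = 0.1628·0.12 + 0.1541·0.19 + 0.1123·0.21 + 0.0768·0.16 + 0.0481·0.15 + 0.243·0.17
      = 0.019536 + 0.029279 + 0.023583 + 0.012288 + 0.007215 + 0.04131 = 0.133211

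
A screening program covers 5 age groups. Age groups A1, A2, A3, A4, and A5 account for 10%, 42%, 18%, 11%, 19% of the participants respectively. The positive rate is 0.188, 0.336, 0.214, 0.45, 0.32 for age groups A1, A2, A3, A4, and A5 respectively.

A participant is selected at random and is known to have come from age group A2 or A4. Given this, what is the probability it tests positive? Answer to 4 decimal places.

0.3597

Let S = {A2, A4}.
P(S) = 0.42 + 0.11 = 0.53.
P(T ∩ S) = 0.336·0.42 + 0.45·0.11 = 0.14112 + 0.0495 = 0.19062.
P(T | S) = 0.19062 / 0.53 = 0.359660…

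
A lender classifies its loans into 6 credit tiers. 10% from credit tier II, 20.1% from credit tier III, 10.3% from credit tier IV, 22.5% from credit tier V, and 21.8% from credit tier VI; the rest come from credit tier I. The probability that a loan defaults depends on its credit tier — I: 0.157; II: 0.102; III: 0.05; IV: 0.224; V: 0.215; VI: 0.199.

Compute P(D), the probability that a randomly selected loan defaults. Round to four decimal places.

P(I) = 1 − (0.1 + 0.201 + 0.103 + 0.225 + 0.218) = 0.153.
P(D) = P(D|I)·P(I) + P(D|II)·P(II) + P(D|III)·P(III) + P(D|IV)·P(IV) + P(D|V)·P(V) + P(D|VI)·P(VI)
      = 0.157·0.153 + 0.102·0.1 + 0.05·0.201 + 0.224·0.103 + 0.215·0.225 + 0.199·0.218
      = 0.024021 + 0.0102 + 0.01005 + 0.023072 + 0.048375 + 0.043382 = 0.1591

0.1591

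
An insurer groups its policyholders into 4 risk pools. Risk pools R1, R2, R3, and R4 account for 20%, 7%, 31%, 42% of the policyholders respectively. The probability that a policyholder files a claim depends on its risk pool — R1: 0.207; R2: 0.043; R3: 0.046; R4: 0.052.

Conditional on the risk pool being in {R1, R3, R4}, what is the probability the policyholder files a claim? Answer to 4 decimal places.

P(C|S) ≈ 0.0833

Let S = {R1, R3, R4}.
P(S) = 0.2 + 0.31 + 0.42 = 0.93.
P(C ∩ S) = 0.207·0.2 + 0.046·0.31 + 0.052·0.42 = 0.0414 + 0.01426 + 0.02184 = 0.0775.
P(C | S) = 0.0775 / 0.93 = 0.083333…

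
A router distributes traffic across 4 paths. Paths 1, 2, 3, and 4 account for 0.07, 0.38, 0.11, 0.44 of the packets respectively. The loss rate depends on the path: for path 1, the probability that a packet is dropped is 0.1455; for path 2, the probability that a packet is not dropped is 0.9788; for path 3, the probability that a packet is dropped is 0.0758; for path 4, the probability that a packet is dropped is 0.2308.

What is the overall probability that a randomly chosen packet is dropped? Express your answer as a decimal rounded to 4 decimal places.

P(L) ≈ 0.1281

P(L|2) = 1 − 0.9788 = 0.0212.
P(L) = P(L|1)·P(1) + P(L|2)·P(2) + P(L|3)·P(3) + P(L|4)·P(4)
      = 0.1455·0.07 + 0.0212·0.38 + 0.0758·0.11 + 0.2308·0.44
      = 0.010185 + 0.008056 + 0.008338 + 0.101552 = 0.128131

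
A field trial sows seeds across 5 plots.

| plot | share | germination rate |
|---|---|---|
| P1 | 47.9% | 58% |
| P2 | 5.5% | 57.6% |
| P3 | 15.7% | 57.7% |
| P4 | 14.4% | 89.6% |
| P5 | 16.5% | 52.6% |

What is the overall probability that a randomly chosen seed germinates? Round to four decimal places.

By the law of total probability,
P(G) = P(G|P1)·P(P1) + P(G|P2)·P(P2) + P(G|P3)·P(P3) + P(G|P4)·P(P4) + P(G|P5)·P(P5)
      = 0.58·0.479 + 0.576·0.055 + 0.577·0.157 + 0.896·0.144 + 0.526·0.165
      = 0.27782 + 0.03168 + 0.090589 + 0.129024 + 0.08679 = 0.615903

P(G) ≈ 0.6159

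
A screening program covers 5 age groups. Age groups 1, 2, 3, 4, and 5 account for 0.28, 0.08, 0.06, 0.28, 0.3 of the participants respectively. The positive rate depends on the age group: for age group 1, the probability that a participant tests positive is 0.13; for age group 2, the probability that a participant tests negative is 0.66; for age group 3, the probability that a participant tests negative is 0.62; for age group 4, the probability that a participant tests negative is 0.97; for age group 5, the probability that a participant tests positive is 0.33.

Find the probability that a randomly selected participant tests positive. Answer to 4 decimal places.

P(T|2) = 1 − 0.66 = 0.34.
P(T|3) = 1 − 0.62 = 0.38.
P(T|4) = 1 − 0.97 = 0.03.
P(T) = P(T|1)·P(1) + P(T|2)·P(2) + P(T|3)·P(3) + P(T|4)·P(4) + P(T|5)·P(5)
      = 0.13·0.28 + 0.34·0.08 + 0.38·0.06 + 0.03·0.28 + 0.33·0.3
      = 0.0364 + 0.0272 + 0.0228 + 0.0084 + 0.099 = 0.1938

P(T) ≈ 0.1938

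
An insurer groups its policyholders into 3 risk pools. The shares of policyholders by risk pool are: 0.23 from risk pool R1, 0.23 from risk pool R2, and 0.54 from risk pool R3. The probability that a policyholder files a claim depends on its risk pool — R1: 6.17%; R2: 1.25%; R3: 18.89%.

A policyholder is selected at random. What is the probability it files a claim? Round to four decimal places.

P(C) ≈ 0.1191

P(C) = P(C|R1)·P(R1) + P(C|R2)·P(R2) + P(C|R3)·P(R3)
      = 0.0617·0.23 + 0.0125·0.23 + 0.1889·0.54
      = 0.014191 + 0.002875 + 0.102006 = 0.119072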